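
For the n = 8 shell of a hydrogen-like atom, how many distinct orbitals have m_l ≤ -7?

With n = 8 the allowed l are 0, 1, …, 7.
Orbitals with m_l ≤ -7, by l: l=7 → 1.
Total orbitals: 1.

1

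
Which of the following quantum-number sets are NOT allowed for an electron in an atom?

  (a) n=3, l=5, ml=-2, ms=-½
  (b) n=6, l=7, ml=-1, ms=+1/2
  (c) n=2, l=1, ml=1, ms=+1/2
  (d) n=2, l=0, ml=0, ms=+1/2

(a) and (b)

(a) has l = 5 ≥ n = 3, violating 0 ≤ l ≤ n−1.
(b) has l = 7 ≥ n = 6, violating 0 ≤ l ≤ n−1.
The remaining sets (c), (d) satisfy all four rules.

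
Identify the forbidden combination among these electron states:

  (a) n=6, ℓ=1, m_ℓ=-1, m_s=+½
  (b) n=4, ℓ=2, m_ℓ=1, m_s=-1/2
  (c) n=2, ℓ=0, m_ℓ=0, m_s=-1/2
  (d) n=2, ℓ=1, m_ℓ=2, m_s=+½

(d)

(d) has |m_ℓ| = 2 > ℓ = 1, violating −ℓ ≤ m_ℓ ≤ ℓ.
The remaining sets (a), (b), (c) satisfy all four rules.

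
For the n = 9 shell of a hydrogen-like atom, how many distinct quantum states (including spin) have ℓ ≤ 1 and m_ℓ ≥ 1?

Contributions: ℓ=1 → 1.
Orbitals: 1. Each orbital carries two spin states, so 1 × 2 = 2 states.

2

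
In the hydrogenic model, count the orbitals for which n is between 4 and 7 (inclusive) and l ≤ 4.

91

Per-shell orbital counts meeting the constraint:
n=4 → 16; n=5 → 25; n=6 → 25; n=7 → 25.
Total orbitals: 16 + 25 + 25 + 25 = 91.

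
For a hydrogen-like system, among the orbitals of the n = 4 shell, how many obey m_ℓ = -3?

Contributions: ℓ=3 → 1.
Total orbitals: 1.

1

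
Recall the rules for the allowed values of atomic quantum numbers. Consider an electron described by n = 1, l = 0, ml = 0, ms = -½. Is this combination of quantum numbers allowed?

Yes

n = 1 is a positive integer. l = 0 satisfies 0 ≤ l ≤ n−1 = 0. ml = 0 lies in the range −l … +l (here 0). ms = -1/2 is one of ±1/2.
All four constraints are satisfied.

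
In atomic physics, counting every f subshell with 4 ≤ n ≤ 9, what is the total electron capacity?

An f subshell (ℓ = 3) exists for every n ≥ 4, so shells n = 4, 5, 6, 7, 8, 9 each contribute one — 6 subshells.
Since each f subshell holds 2(2·3+1) = 14 electrons, the total is 6 × 14 = 84.

84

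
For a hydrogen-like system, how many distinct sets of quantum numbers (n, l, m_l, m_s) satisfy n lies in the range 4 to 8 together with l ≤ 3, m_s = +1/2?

80

For each n in the range, tally the orbitals obeying l ≤ 3:
n=4 → 16; n=5 → 16; n=6 → 16; n=7 → 16; n=8 → 16.
Orbitals: 16 + 16 + 16 + 16 + 16 = 80. With m_s fixed to +1/2 there is one state per orbital, so 80 states.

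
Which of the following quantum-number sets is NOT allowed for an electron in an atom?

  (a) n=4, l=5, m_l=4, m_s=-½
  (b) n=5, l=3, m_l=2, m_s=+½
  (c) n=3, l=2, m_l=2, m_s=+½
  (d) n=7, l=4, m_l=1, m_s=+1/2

(a)

(a) has l = 5 ≥ n = 4, violating 0 ≤ l ≤ n−1.
The remaining sets (b), (c), (d) satisfy all four rules.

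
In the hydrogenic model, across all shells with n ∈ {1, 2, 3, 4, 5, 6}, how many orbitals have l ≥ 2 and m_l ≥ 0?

Work shell by shell — for each n, count the (l, m_l) pairs that satisfy l ≥ 2 and m_l ≥ 0:
n=3 → 3; n=4 → 7; n=5 → 12; n=6 → 18.
Total orbitals: 3 + 7 + 12 + 18 = 40.

40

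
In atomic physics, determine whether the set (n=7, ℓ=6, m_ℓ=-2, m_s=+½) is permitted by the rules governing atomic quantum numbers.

Yes

n = 7 is a positive integer. ℓ = 6 satisfies 0 ≤ ℓ ≤ n−1 = 6. m_ℓ = -2 lies in the range −ℓ … +ℓ (here −6 … 6). m_s = +1/2 is one of ±1/2.
All four constraints are satisfied.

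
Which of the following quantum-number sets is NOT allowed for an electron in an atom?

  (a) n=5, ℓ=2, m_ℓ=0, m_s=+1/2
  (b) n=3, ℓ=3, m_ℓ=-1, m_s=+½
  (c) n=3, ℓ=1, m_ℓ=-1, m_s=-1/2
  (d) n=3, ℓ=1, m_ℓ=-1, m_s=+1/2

(b) has ℓ = 3 ≥ n = 3, violating 0 ≤ ℓ ≤ n−1.
The remaining sets (a), (c), (d) satisfy all four rules.

(b)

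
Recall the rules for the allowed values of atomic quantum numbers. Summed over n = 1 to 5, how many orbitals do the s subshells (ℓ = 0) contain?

5

An s subshell (ℓ = 0) exists for every n ≥ 1, so shells n = 1, 2, 3, 4, 5 each contribute one — 5 subshells.
Since each s subshell has 2·0+1 = 1 orbital, the total is 5 × 1 = 5.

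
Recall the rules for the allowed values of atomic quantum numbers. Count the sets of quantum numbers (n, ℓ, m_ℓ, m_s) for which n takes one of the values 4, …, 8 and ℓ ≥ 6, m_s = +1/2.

41

Go shell by shell, enumerating (ℓ, m_ℓ) with ℓ ≥ 6:
n=7 → 13; n=8 → 28.
Orbitals: 13 + 28 = 41. With m_s fixed to +1/2 there is one state per orbital, so 41 states.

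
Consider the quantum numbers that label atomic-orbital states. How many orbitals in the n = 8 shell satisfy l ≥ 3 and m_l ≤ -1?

Orbitals with l ≥ 3 and m_l ≤ -1, by l: l=3 → 3; l=4 → 4; l=5 → 5; l=6 → 6; l=7 → 7.
Total orbitals: 3 + 4 + 5 + 6 + 7 = 25.

25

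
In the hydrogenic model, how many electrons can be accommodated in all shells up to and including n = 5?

Total orbitals = 1² + 2² + 3² + 4² + 5² = 55. Doubling for spin gives 110 electrons.

110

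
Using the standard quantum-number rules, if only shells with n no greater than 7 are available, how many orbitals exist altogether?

140

Total orbitals = 1² + 2² + 3² + 4² + 5² + 6² + 7² = 140.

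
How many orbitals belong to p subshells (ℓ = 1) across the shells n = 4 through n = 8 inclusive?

15

A p subshell (ℓ = 1) exists for every n ≥ 2, so shells n = 4, 5, 6, 7, 8 each contribute one — 5 subshells.
Since each p subshell has 2·1+1 = 3 orbitals, the total is 5 × 3 = 15.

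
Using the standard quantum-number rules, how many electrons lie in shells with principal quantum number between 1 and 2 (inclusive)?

Shell n has n² orbitals: 1²=1 + 2²=4 = 5 orbitals.
Two spin states per orbital: 2 × 5 = 10 electrons.

10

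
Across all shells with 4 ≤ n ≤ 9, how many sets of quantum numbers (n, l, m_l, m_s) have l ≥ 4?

Go shell by shell, enumerating (l, m_l) with l ≥ 4:
n=5 → 9; n=6 → 20; n=7 → 33; n=8 → 48; n=9 → 65.
Orbitals: 9 + 20 + 33 + 48 + 65 = 175. Including both spin states (m_s = ±1/2) gives 2 × 175 = 350 states.

350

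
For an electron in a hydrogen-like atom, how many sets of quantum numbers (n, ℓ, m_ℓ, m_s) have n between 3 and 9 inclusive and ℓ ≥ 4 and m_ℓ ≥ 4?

70

Count contributing orbitals for each principal shell:
n=5 → 1; n=6 → 3; n=7 → 6; n=8 → 10; n=9 → 15.
Orbitals: 1 + 3 + 6 + 10 + 15 = 35. Including both spin states (m_s = ±1/2) gives 2 × 35 = 70 states.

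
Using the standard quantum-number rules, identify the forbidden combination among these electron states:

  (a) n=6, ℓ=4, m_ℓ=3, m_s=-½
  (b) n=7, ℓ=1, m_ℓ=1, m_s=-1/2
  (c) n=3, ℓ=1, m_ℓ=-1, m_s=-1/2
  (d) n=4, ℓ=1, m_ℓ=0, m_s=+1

(d)

(d) has m_s = +1, but an electron's spin must be ±1/2.
The remaining sets (a), (b), (c) satisfy all four rules.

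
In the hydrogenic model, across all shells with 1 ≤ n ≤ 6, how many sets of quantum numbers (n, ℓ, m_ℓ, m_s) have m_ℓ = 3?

12

Work shell by shell — for each n, count the (ℓ, m_ℓ) pairs that satisfy m_ℓ = 3:
n=4 → 1; n=5 → 2; n=6 → 3.
Orbitals: 1 + 2 + 3 = 6. Including both spin states (m_s = ±1/2) gives 2 × 6 = 12 states.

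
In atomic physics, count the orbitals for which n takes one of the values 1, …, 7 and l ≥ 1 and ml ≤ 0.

77

Go shell by shell, enumerating (l, ml) with l ≥ 1 and ml ≤ 0:
n=2 → 2; n=3 → 5; n=4 → 9; n=5 → 14; n=6 → 20; n=7 → 27.
Total orbitals: 2 + 5 + 9 + 14 + 20 + 27 = 77.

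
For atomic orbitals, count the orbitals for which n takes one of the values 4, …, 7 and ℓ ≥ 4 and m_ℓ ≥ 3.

Count contributing orbitals for each principal shell:
n=5 → 2; n=6 → 5; n=7 → 9.
Total orbitals: 2 + 5 + 9 = 16.

16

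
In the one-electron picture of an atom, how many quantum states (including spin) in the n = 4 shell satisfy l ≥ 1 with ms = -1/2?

15

With n = 4 the allowed l are 0, 1, …, 3.
The (l, ml) pairs meeting l ≥ 1 give: l=1 → 3; l=2 → 5; l=3 → 7.
Orbitals: 3 + 5 + 7 = 15. With ms fixed to a single value there is one state per orbital, giving 15 states.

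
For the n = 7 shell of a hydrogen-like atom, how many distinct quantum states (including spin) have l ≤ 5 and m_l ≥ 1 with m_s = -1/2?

For n = 7, l ranges over 0 … 6.
The (l, m_l) pairs meeting l ≤ 5 and m_l ≥ 1 give: l=1 → 1; l=2 → 2; l=3 → 3; l=4 → 4; l=5 → 5.
Orbitals: 1 + 2 + 3 + 4 + 5 = 15. With m_s fixed to a single value there is one state per orbital, giving 15 states.

15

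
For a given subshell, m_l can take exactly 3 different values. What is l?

m_l ranges over 2l+1 integers, so 2l+1 = 3 ⇒ l = 1.

l = 1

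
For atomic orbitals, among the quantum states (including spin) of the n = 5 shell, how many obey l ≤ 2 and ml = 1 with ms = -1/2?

Go through l = 0, …, 4 (the values permitted for n = 5).
Per l-value: l=1 → 1; l=2 → 1.
Orbitals: 1 + 1 = 2. With ms fixed to a single value there is one state per orbital, giving 2 states.

2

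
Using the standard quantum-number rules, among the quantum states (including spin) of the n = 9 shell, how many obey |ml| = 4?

20

The n = 9 shell has l = 0 through 8; check each.
Orbitals with |ml| = 4, by l: l=4 → 2; l=5 → 2; l=6 → 2; l=7 → 2; l=8 → 2.
Orbitals: 2 + 2 + 2 + 2 + 2 = 10. Each orbital carries two spin states, so 10 × 2 = 20 states.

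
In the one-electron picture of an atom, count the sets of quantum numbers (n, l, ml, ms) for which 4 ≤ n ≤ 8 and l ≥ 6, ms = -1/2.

41

Go shell by shell, enumerating (l, ml) with l ≥ 6:
n=7 → 13; n=8 → 28.
Orbitals: 13 + 28 = 41. With ms fixed to -1/2 there is one state per orbital, so 41 states.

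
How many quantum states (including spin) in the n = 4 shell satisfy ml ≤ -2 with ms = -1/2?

Go through l = 0, …, 3 (the values permitted for n = 4).
The (l, ml) pairs meeting ml ≤ -2 give: l=2 → 1; l=3 → 2.
Orbitals: 1 + 2 = 3. With ms fixed to a single value there is one state per orbital, giving 3 states.

3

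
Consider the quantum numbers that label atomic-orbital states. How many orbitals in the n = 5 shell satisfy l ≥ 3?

The (l, ml) pairs meeting l ≥ 3 give: l=3 → 7; l=4 → 9.
Total orbitals: 7 + 9 = 16.

16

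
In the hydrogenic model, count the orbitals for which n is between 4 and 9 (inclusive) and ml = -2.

27

Count contributing orbitals for each principal shell:
n=4 → 2; n=5 → 3; n=6 → 4; n=7 → 5; n=8 → 6; n=9 → 7.
Total orbitals: 2 + 3 + 4 + 5 + 6 + 7 = 27.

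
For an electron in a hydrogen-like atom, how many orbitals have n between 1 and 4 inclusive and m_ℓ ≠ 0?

20

Per-shell orbital counts meeting the constraint:
n=2 → 2; n=3 → 6; n=4 → 12.
Total orbitals: 2 + 6 + 12 = 20.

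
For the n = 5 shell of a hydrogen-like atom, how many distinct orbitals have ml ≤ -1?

Per l-value: l=1 → 1; l=2 → 2; l=3 → 3; l=4 → 4.
Total orbitals: 1 + 2 + 3 + 4 = 10.

10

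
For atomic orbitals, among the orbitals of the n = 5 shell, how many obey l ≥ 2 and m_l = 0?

The n = 5 shell has l = 0 through 4; check each.
The (l, m_l) pairs meeting l ≥ 2 and m_l = 0 give: l=2 → 1; l=3 → 1; l=4 → 1.
Total orbitals: 1 + 1 + 1 = 3.

3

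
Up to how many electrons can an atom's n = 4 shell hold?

A shell holds 2n² electrons: 2 × 4² = 2 × 16 = 32.

32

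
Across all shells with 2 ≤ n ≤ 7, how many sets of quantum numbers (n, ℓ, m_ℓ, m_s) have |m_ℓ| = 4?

24

Work shell by shell — for each n, count the (ℓ, m_ℓ) pairs that satisfy |m_ℓ| = 4:
n=5 → 2; n=6 → 4; n=7 → 6.
Orbitals: 2 + 4 + 6 = 12. Including both spin states (m_s = ±1/2) gives 2 × 12 = 24 states.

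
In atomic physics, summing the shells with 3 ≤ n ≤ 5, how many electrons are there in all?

Shell n has n² orbitals: 3²=9 + 4²=16 + 5²=25 = 50 orbitals.
Two spin states per orbital: 2 × 50 = 100 electrons.

100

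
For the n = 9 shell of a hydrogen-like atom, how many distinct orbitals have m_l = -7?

2

Contributions: l=7 → 1; l=8 → 1.
Total orbitals: 1 + 1 = 2.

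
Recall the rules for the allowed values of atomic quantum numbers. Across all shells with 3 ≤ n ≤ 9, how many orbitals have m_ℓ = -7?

3

Work shell by shell — for each n, count the (ℓ, m_ℓ) pairs that satisfy m_ℓ = -7:
n=8 → 1; n=9 → 2.
Total orbitals: 1 + 2 = 3.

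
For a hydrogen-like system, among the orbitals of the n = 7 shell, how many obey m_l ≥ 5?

3

For n = 7, l ranges over 0 … 6.
Orbitals with m_l ≥ 5, by l: l=5 → 1; l=6 → 2.
Total orbitals: 1 + 2 = 3.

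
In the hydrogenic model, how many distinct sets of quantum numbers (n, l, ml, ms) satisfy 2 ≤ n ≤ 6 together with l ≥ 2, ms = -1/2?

For each n in the range, tally the orbitals obeying l ≥ 2:
n=3 → 5; n=4 → 12; n=5 → 21; n=6 → 32.
Orbitals: 5 + 12 + 21 + 32 = 70. With ms fixed to -1/2 there is one state per orbital, so 70 states.

70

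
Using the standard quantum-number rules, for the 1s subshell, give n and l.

n = 1, l = 0

The leading integer gives n = 1; the letter 's' means l = 0.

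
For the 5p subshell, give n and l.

n = 5, l = 1

The leading integer gives n = 5; the letter 'p' means l = 1.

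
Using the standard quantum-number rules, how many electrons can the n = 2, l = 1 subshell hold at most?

6

A subshell with l = 1 has 2l+1 = 3 orbitals, each holding 2 electrons (spin ±1/2), so 3 × 2 = 6.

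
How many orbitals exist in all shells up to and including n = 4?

Total orbitals = 1² + 2² + 3² + 4² = 30.

30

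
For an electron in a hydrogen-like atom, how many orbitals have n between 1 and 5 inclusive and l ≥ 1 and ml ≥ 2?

Count contributing orbitals for each principal shell:
n=3 → 1; n=4 → 3; n=5 → 6.
Total orbitals: 1 + 3 + 6 = 10.

10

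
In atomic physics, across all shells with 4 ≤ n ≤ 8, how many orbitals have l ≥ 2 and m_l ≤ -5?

Treat each shell separately and count matching orbitals:
n=6 → 1; n=7 → 3; n=8 → 6.
Total orbitals: 1 + 3 + 6 = 10.

10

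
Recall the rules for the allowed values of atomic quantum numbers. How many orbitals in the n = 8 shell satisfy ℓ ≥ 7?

15

Orbitals with ℓ ≥ 7, by ℓ: ℓ=7 → 15.
Total orbitals: 15.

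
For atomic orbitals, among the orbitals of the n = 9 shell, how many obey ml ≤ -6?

6

Per l-value: l=6 → 1; l=7 → 2; l=8 → 3.
Total orbitals: 1 + 2 + 3 = 6.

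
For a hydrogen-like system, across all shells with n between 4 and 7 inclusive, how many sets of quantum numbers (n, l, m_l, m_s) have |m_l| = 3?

40

For each n in the range, tally the orbitals obeying |m_l| = 3:
n=4 → 2; n=5 → 4; n=6 → 6; n=7 → 8.
Orbitals: 2 + 4 + 6 + 8 = 20. Including both spin states (m_s = ±1/2) gives 2 × 20 = 40 states.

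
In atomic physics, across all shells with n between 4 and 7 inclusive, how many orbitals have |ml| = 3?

Per-shell orbital counts meeting the constraint:
n=4 → 2; n=5 → 4; n=6 → 6; n=7 → 8.
Total orbitals: 2 + 4 + 6 + 8 = 20.

20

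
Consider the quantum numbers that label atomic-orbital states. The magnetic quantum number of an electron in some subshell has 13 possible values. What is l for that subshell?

l = 6

m_l ranges over 2l+1 integers, so 2l+1 = 13 ⇒ l = 6.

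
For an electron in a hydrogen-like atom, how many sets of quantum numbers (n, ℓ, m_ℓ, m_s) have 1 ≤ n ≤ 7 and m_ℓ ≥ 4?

Work shell by shell — for each n, count the (ℓ, m_ℓ) pairs that satisfy m_ℓ ≥ 4:
n=5 → 1; n=6 → 3; n=7 → 6.
Orbitals: 1 + 3 + 6 = 10. Including both spin states (m_s = ±1/2) gives 2 × 10 = 20 states.

20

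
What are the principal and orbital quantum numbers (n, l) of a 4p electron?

The leading integer gives n = 4; the letter 'p' means l = 1.

n = 4, l = 1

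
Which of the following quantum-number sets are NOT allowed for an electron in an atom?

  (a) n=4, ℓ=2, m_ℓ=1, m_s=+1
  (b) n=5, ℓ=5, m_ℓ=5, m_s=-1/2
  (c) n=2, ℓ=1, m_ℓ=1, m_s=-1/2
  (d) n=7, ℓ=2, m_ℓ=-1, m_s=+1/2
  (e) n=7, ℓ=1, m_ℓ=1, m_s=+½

(a) and (b)

(a) has m_s = +1, but an electron's spin must be ±1/2.
(b) has ℓ = 5 ≥ n = 5, violating 0 ≤ ℓ ≤ n−1.
The remaining sets (c), (d), (e) satisfy all four rules.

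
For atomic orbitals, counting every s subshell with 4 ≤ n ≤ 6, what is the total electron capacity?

An s subshell (l = 0) exists for every n ≥ 1, so shells n = 4, 5, 6 each contribute one — 3 subshells.
Since each s subshell holds 2(2·0+1) = 2 electrons, the total is 3 × 2 = 6.

6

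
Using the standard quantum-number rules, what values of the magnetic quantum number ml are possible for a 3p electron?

-1, 0, 1

The 3p subshell has l = 1, and ml takes every integer from −l to +l. With l = 1 that gives the 3 values -1, 0, 1.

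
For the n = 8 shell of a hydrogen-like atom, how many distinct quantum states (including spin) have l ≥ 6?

Go through l = 0, …, 7 (the values permitted for n = 8).
The (l, ml) pairs meeting l ≥ 6 give: l=6 → 13; l=7 → 15.
Orbitals: 13 + 15 = 28. Each orbital carries two spin states, so 28 × 2 = 56 states.

56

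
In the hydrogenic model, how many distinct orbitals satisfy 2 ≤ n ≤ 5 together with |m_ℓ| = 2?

12

Treat each shell separately and count matching orbitals:
n=3 → 2; n=4 → 4; n=5 → 6.
Total orbitals: 2 + 4 + 6 = 12.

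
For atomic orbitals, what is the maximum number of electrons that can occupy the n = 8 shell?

128

A shell holds 2n² electrons: 2 × 8² = 2 × 64 = 128.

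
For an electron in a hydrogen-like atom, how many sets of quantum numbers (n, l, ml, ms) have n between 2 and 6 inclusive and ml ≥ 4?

8

For each n in the range, tally the orbitals obeying ml ≥ 4:
n=5 → 1; n=6 → 3.
Orbitals: 1 + 3 = 4. Including both spin states (ms = ±1/2) gives 2 × 4 = 8 states.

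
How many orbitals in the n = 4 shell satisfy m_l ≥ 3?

1

Go through l = 0, …, 3 (the values permitted for n = 4).
The (l, m_l) pairs meeting m_l ≥ 3 give: l=3 → 1.
Total orbitals: 1.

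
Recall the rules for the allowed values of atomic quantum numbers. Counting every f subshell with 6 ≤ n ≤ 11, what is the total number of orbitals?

42

An f subshell (l = 3) exists for every n ≥ 4, so shells n = 6, 7, 8, 9, 10, 11 each contribute one — 6 subshells.
Since each f subshell has 2·3+1 = 7 orbitals, the total is 6 × 7 = 42.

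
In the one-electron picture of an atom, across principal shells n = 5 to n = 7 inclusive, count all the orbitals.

Shell n has n² orbitals: 5²=25 + 6²=36 + 7²=49 = 110 orbitals.

110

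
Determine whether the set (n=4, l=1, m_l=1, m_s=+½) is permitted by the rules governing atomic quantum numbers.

n = 4 is a positive integer. l = 1 satisfies 0 ≤ l ≤ n−1 = 3. m_l = 1 lies in the range −l … +l (here −1 … 1). m_s = +1/2 is one of ±1/2.
All four constraints are satisfied.

Allowed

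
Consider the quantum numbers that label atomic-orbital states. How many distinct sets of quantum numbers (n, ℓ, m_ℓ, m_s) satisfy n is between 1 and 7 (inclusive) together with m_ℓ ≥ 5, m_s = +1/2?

Go shell by shell, enumerating (ℓ, m_ℓ) with m_ℓ ≥ 5:
n=6 → 1; n=7 → 3.
Orbitals: 1 + 3 = 4. With m_s fixed to +1/2 there is one state per orbital, so 4 states.

4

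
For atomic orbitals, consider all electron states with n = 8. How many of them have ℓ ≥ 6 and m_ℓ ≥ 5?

10

Orbitals with ℓ ≥ 6 and m_ℓ ≥ 5, by ℓ: ℓ=6 → 2; ℓ=7 → 3.
Orbitals: 2 + 3 = 5. Each orbital carries two spin states, so 5 × 2 = 10 states.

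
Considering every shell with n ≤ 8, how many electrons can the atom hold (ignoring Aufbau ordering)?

408

Total orbitals = 1² + 2² + 3² + 4² + 5² + 6² + 7² + 8² = 204. Doubling for spin gives 408 electrons.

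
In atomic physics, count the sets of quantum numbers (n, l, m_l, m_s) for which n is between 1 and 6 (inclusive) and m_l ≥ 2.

Per-shell orbital counts meeting the constraint:
n=3 → 1; n=4 → 3; n=5 → 6; n=6 → 10.
Orbitals: 1 + 3 + 6 + 10 = 20. Including both spin states (m_s = ±1/2) gives 2 × 20 = 40 states.

40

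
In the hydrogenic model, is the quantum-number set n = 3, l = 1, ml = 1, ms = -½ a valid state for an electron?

Yes

n = 3 is a positive integer. l = 1 satisfies 0 ≤ l ≤ n−1 = 2. ml = 1 lies in the range −l … +l (here −1 … 1). ms = -1/2 is one of ±1/2.
All four constraints are satisfied.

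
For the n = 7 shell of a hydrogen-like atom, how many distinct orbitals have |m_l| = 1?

The n = 7 shell has l = 0 through 6; check each.
The (l, m_l) pairs meeting |m_l| = 1 give: l=1 → 2; l=2 → 2; l=3 → 2; l=4 → 2; l=5 → 2; l=6 → 2.
Total orbitals: 2 + 2 + 2 + 2 + 2 + 2 = 12.

12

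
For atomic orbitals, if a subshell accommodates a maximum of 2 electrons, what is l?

2(2l+1) = 2 ⇒ 2l+1 = 1 ⇒ l = 0.

l = 0 (s)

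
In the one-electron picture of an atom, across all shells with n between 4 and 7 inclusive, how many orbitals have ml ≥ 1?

Treat each shell separately and count matching orbitals:
n=4 → 6; n=5 → 10; n=6 → 15; n=7 → 21.
Total orbitals: 6 + 10 + 15 + 21 = 52.

52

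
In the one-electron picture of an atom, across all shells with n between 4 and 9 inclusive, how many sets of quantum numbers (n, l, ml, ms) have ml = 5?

20

Go shell by shell, enumerating (l, ml) with ml = 5:
n=6 → 1; n=7 → 2; n=8 → 3; n=9 → 4.
Orbitals: 1 + 2 + 3 + 4 = 10. Including both spin states (ms = ±1/2) gives 2 × 10 = 20 states.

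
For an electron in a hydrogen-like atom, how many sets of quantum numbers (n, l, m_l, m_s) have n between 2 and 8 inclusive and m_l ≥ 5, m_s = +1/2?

10

Treat each shell separately and count matching orbitals:
n=6 → 1; n=7 → 3; n=8 → 6.
Orbitals: 1 + 3 + 6 = 10. With m_s fixed to +1/2 there is one state per orbital, so 10 states.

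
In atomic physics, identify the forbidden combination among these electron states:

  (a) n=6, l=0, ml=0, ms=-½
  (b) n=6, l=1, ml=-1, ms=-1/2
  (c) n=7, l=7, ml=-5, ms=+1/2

(c) has l = 7 ≥ n = 7, violating 0 ≤ l ≤ n−1.
The remaining sets (a), (b) satisfy all four rules.

(c)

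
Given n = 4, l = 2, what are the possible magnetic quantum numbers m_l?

-2, -1, 0, 1, 2

m_l takes every integer from −l to +l. With l = 2 that gives the 5 values -2, -1, 0, 1, 2.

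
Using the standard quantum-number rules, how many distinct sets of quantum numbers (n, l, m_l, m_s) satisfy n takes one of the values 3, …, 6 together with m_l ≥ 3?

Per-shell orbital counts meeting the constraint:
n=4 → 1; n=5 → 3; n=6 → 6.
Orbitals: 1 + 3 + 6 = 10. Including both spin states (m_s = ±1/2) gives 2 × 10 = 20 states.

20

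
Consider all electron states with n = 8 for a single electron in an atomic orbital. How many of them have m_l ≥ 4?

20

The n = 8 shell has l = 0 through 7; check each.
Contributions: l=4 → 1; l=5 → 2; l=6 → 3; l=7 → 4.
Orbitals: 1 + 2 + 3 + 4 = 10. Each orbital carries two spin states, so 10 × 2 = 20 states.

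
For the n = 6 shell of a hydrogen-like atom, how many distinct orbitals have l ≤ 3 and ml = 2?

2

With n = 6 the allowed l are 0, 1, …, 5.
Contributions: l=2 → 1; l=3 → 1.
Total orbitals: 1 + 1 = 2.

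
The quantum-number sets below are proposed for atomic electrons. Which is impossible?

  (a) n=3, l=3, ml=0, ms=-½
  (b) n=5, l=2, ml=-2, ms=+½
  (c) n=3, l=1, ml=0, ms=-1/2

(a)

(a) has l = 3 ≥ n = 3, violating 0 ≤ l ≤ n−1.
The remaining sets (b), (c) satisfy all four rules.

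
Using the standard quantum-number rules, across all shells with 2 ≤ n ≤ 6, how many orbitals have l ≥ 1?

Treat each shell separately and count matching orbitals:
n=2 → 3; n=3 → 8; n=4 → 15; n=5 → 24; n=6 → 35.
Total orbitals: 3 + 8 + 15 + 24 + 35 = 85.

85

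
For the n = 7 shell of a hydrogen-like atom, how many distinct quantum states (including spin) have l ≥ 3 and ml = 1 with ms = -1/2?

4

For n = 7, l ranges over 0 … 6.
Contributions: l=3 → 1; l=4 → 1; l=5 → 1; l=6 → 1.
Orbitals: 1 + 1 + 1 + 1 = 4. With ms fixed to a single value there is one state per orbital, giving 4 states.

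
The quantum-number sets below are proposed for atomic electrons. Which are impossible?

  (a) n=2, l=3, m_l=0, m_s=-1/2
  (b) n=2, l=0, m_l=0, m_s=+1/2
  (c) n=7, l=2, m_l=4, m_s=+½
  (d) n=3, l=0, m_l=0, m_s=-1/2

(a) has l = 3 ≥ n = 2, violating 0 ≤ l ≤ n−1.
(c) has |m_l| = 4 > l = 2, violating −l ≤ m_l ≤ l.
The remaining sets (b), (d) satisfy all four rules.

(a) and (c)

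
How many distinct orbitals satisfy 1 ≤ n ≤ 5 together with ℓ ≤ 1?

Per-shell orbital counts meeting the constraint:
n=1 → 1; n=2 → 4; n=3 → 4; n=4 → 4; n=5 → 4.
Total orbitals: 1 + 4 + 4 + 4 + 4 = 17.

17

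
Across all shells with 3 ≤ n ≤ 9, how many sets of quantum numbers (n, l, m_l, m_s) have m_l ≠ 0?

476

Work shell by shell — for each n, count the (l, m_l) pairs that satisfy m_l ≠ 0:
n=3 → 6; n=4 → 12; n=5 → 20; n=6 → 30; n=7 → 42; n=8 → 56; n=9 → 72.
Orbitals: 6 + 12 + 20 + 30 + 42 + 56 + 72 = 238. Including both spin states (m_s = ±1/2) gives 2 × 238 = 476 states.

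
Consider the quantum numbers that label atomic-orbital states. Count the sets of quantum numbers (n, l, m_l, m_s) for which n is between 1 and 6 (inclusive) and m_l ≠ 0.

140

Per-shell orbital counts meeting the constraint:
n=2 → 2; n=3 → 6; n=4 → 12; n=5 → 20; n=6 → 30.
Orbitals: 2 + 6 + 12 + 20 + 30 = 70. Including both spin states (m_s = ±1/2) gives 2 × 70 = 140 states.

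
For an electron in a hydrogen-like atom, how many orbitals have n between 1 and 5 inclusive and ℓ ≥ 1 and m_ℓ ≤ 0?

30

Count contributing orbitals for each principal shell:
n=2 → 2; n=3 → 5; n=4 → 9; n=5 → 14.
Total orbitals: 2 + 5 + 9 + 14 = 30.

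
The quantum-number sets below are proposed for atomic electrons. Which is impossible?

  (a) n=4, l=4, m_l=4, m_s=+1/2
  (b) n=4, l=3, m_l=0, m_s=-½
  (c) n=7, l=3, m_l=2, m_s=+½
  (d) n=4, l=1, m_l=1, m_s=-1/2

(a)

(a) has l = 4 ≥ n = 4, violating 0 ≤ l ≤ n−1.
The remaining sets (b), (c), (d) satisfy all four rules.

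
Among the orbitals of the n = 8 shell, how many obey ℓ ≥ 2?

The n = 8 shell has ℓ = 0 through 7; check each.
Per ℓ-value: ℓ=2 → 5; ℓ=3 → 7; ℓ=4 → 9; ℓ=5 → 11; ℓ=6 → 13; ℓ=7 → 15.
Total orbitals: 5 + 7 + 9 + 11 + 13 + 15 = 60.

60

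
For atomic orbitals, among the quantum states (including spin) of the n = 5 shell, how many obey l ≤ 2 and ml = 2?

For n = 5, l ranges over 0 … 4.
Contributions: l=2 → 1.
Orbitals: 1. Each orbital carries two spin states, so 1 × 2 = 2 states.

2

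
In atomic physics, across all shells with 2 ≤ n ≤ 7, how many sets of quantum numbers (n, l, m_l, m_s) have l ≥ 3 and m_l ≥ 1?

Count contributing orbitals for each principal shell:
n=4 → 3; n=5 → 7; n=6 → 12; n=7 → 18.
Orbitals: 3 + 7 + 12 + 18 = 40. Including both spin states (m_s = ±1/2) gives 2 × 40 = 80 states.

80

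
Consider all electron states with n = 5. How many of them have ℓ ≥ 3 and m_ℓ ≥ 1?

14

For n = 5, ℓ ranges over 0 … 4.
The (ℓ, m_ℓ) pairs meeting ℓ ≥ 3 and m_ℓ ≥ 1 give: ℓ=3 → 3; ℓ=4 → 4.
Orbitals: 3 + 4 = 7. Each orbital carries two spin states, so 7 × 2 = 14 states.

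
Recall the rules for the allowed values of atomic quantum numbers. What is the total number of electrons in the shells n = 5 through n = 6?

122

Shell n has n² orbitals: 5²=25 + 6²=36 = 61 orbitals.
Two spin states per orbital: 2 × 61 = 122 electrons.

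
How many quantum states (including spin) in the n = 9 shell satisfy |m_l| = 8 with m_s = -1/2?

2

The (l, m_l) pairs meeting |m_l| = 8 give: l=8 → 2.
Orbitals: 2. With m_s fixed to a single value there is one state per orbital, giving 2 states.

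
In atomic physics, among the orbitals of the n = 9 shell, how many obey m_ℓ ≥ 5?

With n = 9 the allowed ℓ are 0, 1, …, 8.
Contributions: ℓ=5 → 1; ℓ=6 → 2; ℓ=7 → 3; ℓ=8 → 4.
Total orbitals: 1 + 2 + 3 + 4 = 10.

10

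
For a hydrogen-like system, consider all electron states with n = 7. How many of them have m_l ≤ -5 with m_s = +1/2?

For n = 7, l ranges over 0 … 6.
Orbitals with m_l ≤ -5, by l: l=5 → 1; l=6 → 2.
Orbitals: 1 + 2 = 3. With m_s fixed to a single value there is one state per orbital, giving 3 states.

3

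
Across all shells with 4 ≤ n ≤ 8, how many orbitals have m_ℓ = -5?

Treat each shell separately and count matching orbitals:
n=6 → 1; n=7 → 2; n=8 → 3.
Total orbitals: 1 + 2 + 3 = 6.

6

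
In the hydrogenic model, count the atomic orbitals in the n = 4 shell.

The n = 4 shell contains n² = 4² = 16 orbitals.

16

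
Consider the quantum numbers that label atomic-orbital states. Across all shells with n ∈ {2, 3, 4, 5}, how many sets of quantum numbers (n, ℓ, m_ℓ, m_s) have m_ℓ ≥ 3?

8

Per-shell orbital counts meeting the constraint:
n=4 → 1; n=5 → 3.
Orbitals: 1 + 3 = 4. Including both spin states (m_s = ±1/2) gives 2 × 4 = 8 states.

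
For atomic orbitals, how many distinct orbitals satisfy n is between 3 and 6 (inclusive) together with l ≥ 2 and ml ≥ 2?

20

Go shell by shell, enumerating (l, ml) with l ≥ 2 and ml ≥ 2:
n=3 → 1; n=4 → 3; n=5 → 6; n=6 → 10.
Total orbitals: 1 + 3 + 6 + 10 = 20.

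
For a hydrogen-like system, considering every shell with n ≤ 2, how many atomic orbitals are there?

5

Total orbitals = 1² + 2² = 5.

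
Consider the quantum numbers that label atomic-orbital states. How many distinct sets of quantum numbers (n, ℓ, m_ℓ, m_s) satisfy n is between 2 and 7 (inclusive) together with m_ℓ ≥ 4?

20

Work shell by shell — for each n, count the (ℓ, m_ℓ) pairs that satisfy m_ℓ ≥ 4:
n=5 → 1; n=6 → 3; n=7 → 6.
Orbitals: 1 + 3 + 6 = 10. Including both spin states (m_s = ±1/2) gives 2 × 10 = 20 states.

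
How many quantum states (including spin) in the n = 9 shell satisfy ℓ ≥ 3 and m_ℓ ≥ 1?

66

With n = 9 the allowed ℓ are 0, 1, …, 8.
Orbitals with ℓ ≥ 3 and m_ℓ ≥ 1, by ℓ: ℓ=3 → 3; ℓ=4 → 4; ℓ=5 → 5; ℓ=6 → 6; ℓ=7 → 7; ℓ=8 → 8.
Orbitals: 3 + 4 + 5 + 6 + 7 + 8 = 33. Each orbital carries two spin states, so 33 × 2 = 66 states.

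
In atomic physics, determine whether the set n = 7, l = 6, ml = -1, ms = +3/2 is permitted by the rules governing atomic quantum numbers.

No

The spin quantum number for an electron can only be ms = +1/2 or −1/2; ms = +3/2 is not one of those.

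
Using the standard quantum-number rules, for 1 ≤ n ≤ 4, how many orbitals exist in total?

Total orbitals = 1² + 2² + 3² + 4² = 30.

30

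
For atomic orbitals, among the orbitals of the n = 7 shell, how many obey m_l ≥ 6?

Per l-value: l=6 → 1.
Total orbitals: 1.

1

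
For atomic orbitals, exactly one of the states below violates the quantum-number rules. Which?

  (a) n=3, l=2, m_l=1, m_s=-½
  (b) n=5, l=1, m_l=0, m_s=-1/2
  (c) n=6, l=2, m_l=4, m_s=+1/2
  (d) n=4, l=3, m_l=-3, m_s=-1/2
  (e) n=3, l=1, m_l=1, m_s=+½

(c)

(c) has |m_l| = 4 > l = 2, violating −l ≤ m_l ≤ l.
The remaining sets (a), (b), (d), (e) satisfy all four rules.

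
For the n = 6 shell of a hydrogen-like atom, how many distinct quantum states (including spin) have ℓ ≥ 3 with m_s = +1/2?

27

Go through ℓ = 0, …, 5 (the values permitted for n = 6).
The (ℓ, m_ℓ) pairs meeting ℓ ≥ 3 give: ℓ=3 → 7; ℓ=4 → 9; ℓ=5 → 11.
Orbitals: 7 + 9 + 11 = 27. With m_s fixed to a single value there is one state per orbital, giving 27 states.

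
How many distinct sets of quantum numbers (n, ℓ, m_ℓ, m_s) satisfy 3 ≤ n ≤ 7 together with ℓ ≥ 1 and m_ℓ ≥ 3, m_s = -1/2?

20

For each n in the range, tally the orbitals obeying ℓ ≥ 1 and m_ℓ ≥ 3:
n=4 → 1; n=5 → 3; n=6 → 6; n=7 → 10.
Orbitals: 1 + 3 + 6 + 10 = 20. With m_s fixed to -1/2 there is one state per orbital, so 20 states.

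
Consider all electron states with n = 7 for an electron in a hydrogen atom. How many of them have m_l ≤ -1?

The (l, m_l) pairs meeting m_l ≤ -1 give: l=1 → 1; l=2 → 2; l=3 → 3; l=4 → 4; l=5 → 5; l=6 → 6.
Orbitals: 1 + 2 + 3 + 4 + 5 + 6 = 21. Each orbital carries two spin states, so 21 × 2 = 42 states.

42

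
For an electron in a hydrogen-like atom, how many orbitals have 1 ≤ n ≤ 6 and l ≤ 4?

80

Per-shell orbital counts meeting the constraint:
n=1 → 1; n=2 → 4; n=3 → 9; n=4 → 16; n=5 → 25; n=6 → 25.
Total orbitals: 1 + 4 + 9 + 16 + 25 + 25 = 80.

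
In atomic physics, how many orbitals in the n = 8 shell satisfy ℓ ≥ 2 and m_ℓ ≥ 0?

33

Go through ℓ = 0, …, 7 (the values permitted for n = 8).
Orbitals with ℓ ≥ 2 and m_ℓ ≥ 0, by ℓ: ℓ=2 → 3; ℓ=3 → 4; ℓ=4 → 5; ℓ=5 → 6; ℓ=6 → 7; ℓ=7 → 8.
Total orbitals: 3 + 4 + 5 + 6 + 7 + 8 = 33.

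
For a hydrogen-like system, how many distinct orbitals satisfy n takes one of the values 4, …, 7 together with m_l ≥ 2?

Go shell by shell, enumerating (l, m_l) with m_l ≥ 2:
n=4 → 3; n=5 → 6; n=6 → 10; n=7 → 15.
Total orbitals: 3 + 6 + 10 + 15 = 34.

34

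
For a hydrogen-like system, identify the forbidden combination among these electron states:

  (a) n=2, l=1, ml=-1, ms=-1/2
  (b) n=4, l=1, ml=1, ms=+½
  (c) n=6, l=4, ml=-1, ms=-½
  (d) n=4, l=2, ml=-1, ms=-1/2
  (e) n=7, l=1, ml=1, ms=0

(e)

(e) has ms = 0, but an electron's spin must be ±1/2.
The remaining sets (a), (b), (c), (d) satisfy all four rules.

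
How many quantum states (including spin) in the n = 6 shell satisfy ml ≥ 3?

The (l, ml) pairs meeting ml ≥ 3 give: l=3 → 1; l=4 → 2; l=5 → 3.
Orbitals: 1 + 2 + 3 = 6. Each orbital carries two spin states, so 6 × 2 = 12 states.

12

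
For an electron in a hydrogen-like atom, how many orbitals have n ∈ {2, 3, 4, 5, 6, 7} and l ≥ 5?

35

Treat each shell separately and count matching orbitals:
n=6 → 11; n=7 → 24.
Total orbitals: 11 + 24 = 35.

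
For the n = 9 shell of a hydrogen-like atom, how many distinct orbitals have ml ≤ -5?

The n = 9 shell has l = 0 through 8; check each.
Per l-value: l=5 → 1; l=6 → 2; l=7 → 3; l=8 → 4.
Total orbitals: 1 + 2 + 3 + 4 = 10.

10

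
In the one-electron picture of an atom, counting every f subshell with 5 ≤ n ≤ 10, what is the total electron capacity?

84

An f subshell (ℓ = 3) exists for every n ≥ 4, so shells n = 5, 6, 7, 8, 9, 10 each contribute one — 6 subshells.
Since each f subshell holds 2(2·3+1) = 14 electrons, the total is 6 × 14 = 84.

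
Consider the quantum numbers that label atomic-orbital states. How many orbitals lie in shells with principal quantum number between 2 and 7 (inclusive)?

Shell n has n² orbitals: 2²=4 + 3²=9 + 4²=16 + 5²=25 + 6²=36 + 7²=49 = 139 orbitals.

139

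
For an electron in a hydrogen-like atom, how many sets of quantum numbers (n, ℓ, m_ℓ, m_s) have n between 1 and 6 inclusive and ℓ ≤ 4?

Go shell by shell, enumerating (ℓ, m_ℓ) with ℓ ≤ 4:
n=1 → 1; n=2 → 4; n=3 → 9; n=4 → 16; n=5 → 25; n=6 → 25.
Orbitals: 1 + 4 + 9 + 16 + 25 + 25 = 80. Including both spin states (m_s = ±1/2) gives 2 × 80 = 160 states.

160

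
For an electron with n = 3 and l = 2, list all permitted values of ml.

ml takes every integer from −l to +l. With l = 2 that gives the 5 values -2, -1, 0, 1, 2.

-2, -1, 0, 1, 2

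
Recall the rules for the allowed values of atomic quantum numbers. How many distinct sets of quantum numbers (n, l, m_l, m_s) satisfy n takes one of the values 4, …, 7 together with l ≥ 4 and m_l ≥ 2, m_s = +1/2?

22

Work shell by shell — for each n, count the (l, m_l) pairs that satisfy l ≥ 4 and m_l ≥ 2:
n=5 → 3; n=6 → 7; n=7 → 12.
Orbitals: 3 + 7 + 12 = 22. With m_s fixed to +1/2 there is one state per orbital, so 22 states.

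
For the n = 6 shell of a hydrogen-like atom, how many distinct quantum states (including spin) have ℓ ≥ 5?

22

Go through ℓ = 0, …, 5 (the values permitted for n = 6).
Per ℓ-value: ℓ=5 → 11.
Orbitals: 11. Each orbital carries two spin states, so 11 × 2 = 22 states.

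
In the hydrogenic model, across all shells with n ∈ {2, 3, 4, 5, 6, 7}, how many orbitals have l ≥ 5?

Per-shell orbital counts meeting the constraint:
n=6 → 11; n=7 → 24.
Total orbitals: 11 + 24 = 35.

35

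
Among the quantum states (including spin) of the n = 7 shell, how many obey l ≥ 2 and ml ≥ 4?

12

Orbitals with l ≥ 2 and ml ≥ 4, by l: l=4 → 1; l=5 → 2; l=6 → 3.
Orbitals: 1 + 2 + 3 = 6. Each orbital carries two spin states, so 6 × 2 = 12 states.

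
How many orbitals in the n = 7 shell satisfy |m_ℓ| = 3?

8

The n = 7 shell has ℓ = 0 through 6; check each.
Contributions: ℓ=3 → 2; ℓ=4 → 2; ℓ=5 → 2; ℓ=6 → 2.
Total orbitals: 2 + 2 + 2 + 2 = 8.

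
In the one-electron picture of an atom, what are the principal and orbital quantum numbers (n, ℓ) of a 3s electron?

The leading integer gives n = 3; the letter 's' means ℓ = 0.

n = 3, ℓ = 0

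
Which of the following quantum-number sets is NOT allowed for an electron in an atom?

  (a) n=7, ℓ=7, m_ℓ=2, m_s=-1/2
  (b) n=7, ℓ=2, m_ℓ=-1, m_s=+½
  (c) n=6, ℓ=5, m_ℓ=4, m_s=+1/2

(a)

(a) has ℓ = 7 ≥ n = 7, violating 0 ≤ ℓ ≤ n−1.
The remaining sets (b), (c) satisfy all four rules.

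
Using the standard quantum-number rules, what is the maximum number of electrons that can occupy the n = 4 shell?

A shell holds 2n² electrons: 2 × 4² = 2 × 16 = 32.

32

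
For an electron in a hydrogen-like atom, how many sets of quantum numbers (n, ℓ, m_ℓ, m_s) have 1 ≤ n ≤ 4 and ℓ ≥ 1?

52

Work shell by shell — for each n, count the (ℓ, m_ℓ) pairs that satisfy ℓ ≥ 1:
n=2 → 3; n=3 → 8; n=4 → 15.
Orbitals: 3 + 8 + 15 = 26. Including both spin states (m_s = ±1/2) gives 2 × 26 = 52 states.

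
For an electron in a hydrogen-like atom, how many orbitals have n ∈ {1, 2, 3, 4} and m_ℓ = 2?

Go shell by shell, enumerating (ℓ, m_ℓ) with m_ℓ = 2:
n=3 → 1; n=4 → 2.
Total orbitals: 1 + 2 = 3.

3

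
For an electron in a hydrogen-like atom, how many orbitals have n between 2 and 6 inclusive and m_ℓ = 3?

Per-shell orbital counts meeting the constraint:
n=4 → 1; n=5 → 2; n=6 → 3.
Total orbitals: 1 + 2 + 3 = 6.

6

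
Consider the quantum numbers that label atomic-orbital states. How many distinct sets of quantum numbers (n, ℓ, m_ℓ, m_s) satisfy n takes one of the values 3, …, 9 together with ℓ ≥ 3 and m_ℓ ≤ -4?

70

Go shell by shell, enumerating (ℓ, m_ℓ) with ℓ ≥ 3 and m_ℓ ≤ -4:
n=5 → 1; n=6 → 3; n=7 → 6; n=8 → 10; n=9 → 15.
Orbitals: 1 + 3 + 6 + 10 + 15 = 35. Including both spin states (m_s = ±1/2) gives 2 × 35 = 70 states.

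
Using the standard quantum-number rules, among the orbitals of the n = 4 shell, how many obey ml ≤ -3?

The n = 4 shell has l = 0 through 3; check each.
Contributions: l=3 → 1.
Total orbitals: 1.

1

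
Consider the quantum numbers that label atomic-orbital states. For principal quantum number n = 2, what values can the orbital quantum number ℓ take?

ℓ is an integer with 0 ≤ ℓ ≤ n−1, so for n = 2: ℓ = 0, 1.

0, 1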